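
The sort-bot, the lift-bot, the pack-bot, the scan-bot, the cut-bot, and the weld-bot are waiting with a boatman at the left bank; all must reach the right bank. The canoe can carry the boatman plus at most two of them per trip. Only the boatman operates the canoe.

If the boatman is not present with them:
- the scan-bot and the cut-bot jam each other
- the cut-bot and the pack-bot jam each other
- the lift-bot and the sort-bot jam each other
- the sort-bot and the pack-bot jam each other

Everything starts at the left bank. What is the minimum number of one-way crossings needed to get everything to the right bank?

Counting alone: the boatman can take at most 2 across per trip to the right bank, so moving all 6 needs at least 3 loaded trips out, with a return between consecutive ones — at least 5 crossings.
The safety rule pushes this higher. Following every safe sequence of crossings, the most of the 6 that can be at the right bank as the canoe arrives there on crossing 5 is 5 — never all 6.
So no plan with fewer than 7 crossings exists, and this one achieves 7:
1. Boatman goes to the right bank with the cut-bot and the sort-bot.  [the left bank: the lift-bot, the pack-bot, the scan-bot, the weld-bot | the right bank: the cut-bot, the sort-bot]
2. Boatman goes back to the left bank alone.  [the left bank: the lift-bot, the pack-bot, the scan-bot, the weld-bot | the right bank: the cut-bot, the sort-bot]
3. Boatman goes to the right bank with the lift-bot and the pack-bot.  [the left bank: the scan-bot, the weld-bot | the right bank: the cut-bot, the lift-bot, the pack-bot, the sort-bot]
4. Boatman goes back to the left bank with the cut-bot and the sort-bot.  [the left bank: the cut-bot, the scan-bot, the sort-bot, the weld-bot | the right bank: the lift-bot, the pack-bot]
5. Boatman goes to the right bank with the scan-bot and the weld-bot.  [the left bank: the cut-bot, the sort-bot | the right bank: the lift-bot, the pack-bot, the scan-bot, the weld-bot]
6. Boatman goes back to the left bank alone.  [the left bank: the cut-bot, the sort-bot | the right bank: the lift-bot, the pack-bot, the scan-bot, the weld-bot]
7. Boatman goes to the right bank with the cut-bot and the sort-bot.  [the left bank: — | the right bank: the cut-bot, the lift-bot, the pack-bot, the scan-bot, the sort-bot, the weld-bot]

7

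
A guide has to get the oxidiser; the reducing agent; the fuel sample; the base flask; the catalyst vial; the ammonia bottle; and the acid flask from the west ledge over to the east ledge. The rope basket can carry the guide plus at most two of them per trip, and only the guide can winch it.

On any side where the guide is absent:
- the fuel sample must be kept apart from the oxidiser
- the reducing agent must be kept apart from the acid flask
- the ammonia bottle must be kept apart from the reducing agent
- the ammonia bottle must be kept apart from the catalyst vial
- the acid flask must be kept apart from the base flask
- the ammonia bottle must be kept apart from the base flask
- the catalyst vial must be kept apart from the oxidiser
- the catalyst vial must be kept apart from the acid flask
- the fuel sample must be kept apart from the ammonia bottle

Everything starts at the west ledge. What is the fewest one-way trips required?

impossible

Whatever the first load, the items left behind include a forbidden pair without the guide. No opening move is safe, so no plan exists.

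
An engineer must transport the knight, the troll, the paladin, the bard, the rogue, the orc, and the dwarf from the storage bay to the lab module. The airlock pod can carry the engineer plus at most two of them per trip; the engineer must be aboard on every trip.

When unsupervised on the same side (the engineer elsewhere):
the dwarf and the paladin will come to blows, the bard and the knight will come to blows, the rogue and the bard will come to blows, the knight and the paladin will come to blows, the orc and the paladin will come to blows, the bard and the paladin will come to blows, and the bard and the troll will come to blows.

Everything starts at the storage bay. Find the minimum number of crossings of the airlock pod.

Counting alone: the engineer can take at most 2 across per trip to the lab module, so moving all 7 needs at least 4 loaded trips out, with a return between consecutive ones — at least 7 crossings.
The safety rule pushes this higher. Following every safe sequence of crossings, the most of the 7 that can be at the lab module as the airlock pod arrives there on crossings 7, 9 is 5, 6 respectively — never all 7.
So no plan with fewer than 11 crossings exists, and this one achieves 11:
1. Engineer goes to the lab module with the bard and the paladin.  [the storage bay: the dwarf, the knight, the orc, the rogue, the troll | the lab module: the bard, the paladin]
2. Engineer goes back to the storage bay with the paladin.  [the storage bay: the dwarf, the knight, the orc, the paladin, the rogue, the troll | the lab module: the bard]
3. Engineer goes to the lab module with the paladin and the troll.  [the storage bay: the dwarf, the knight, the orc, the rogue | the lab module: the bard, the paladin, the troll]
4. Engineer goes back to the storage bay with the bard.  [the storage bay: the bard, the dwarf, the knight, the orc, the rogue | the lab module: the paladin, the troll]
5. Engineer goes to the lab module with the knight and the rogue.  [the storage bay: the bard, the dwarf, the orc | the lab module: the knight, the paladin, the rogue, the troll]
6. Engineer goes back to the storage bay with the knight.  [the storage bay: the bard, the dwarf, the knight, the orc | the lab module: the paladin, the rogue, the troll]
7. Engineer goes to the lab module with the knight and the orc.  [the storage bay: the bard, the dwarf | the lab module: the knight, the orc, the paladin, the rogue, the troll]
8. Engineer goes back to the storage bay with the paladin.  [the storage bay: the bard, the dwarf, the paladin | the lab module: the knight, the orc, the rogue, the troll]
9. Engineer goes to the lab module with the dwarf and the paladin.  [the storage bay: the bard | the lab module: the dwarf, the knight, the orc, the paladin, the rogue, the troll]
10. Engineer goes back to the storage bay with the paladin.  [the storage bay: the bard, the paladin | the lab module: the dwarf, the knight, the orc, the rogue, the troll]
11. Engineer goes to the lab module with the bard and the paladin.  [the storage bay: — | the lab module: the bard, the dwarf, the knight, the orc, the paladin, the rogue, the troll]

11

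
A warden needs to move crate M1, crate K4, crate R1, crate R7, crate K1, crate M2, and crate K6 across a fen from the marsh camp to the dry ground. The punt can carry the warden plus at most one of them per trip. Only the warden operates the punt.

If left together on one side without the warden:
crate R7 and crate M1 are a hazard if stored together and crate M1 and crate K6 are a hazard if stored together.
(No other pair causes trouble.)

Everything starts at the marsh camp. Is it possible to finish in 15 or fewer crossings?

Yes

Yes — this plan uses 15 crossings (≤ 15):
1. Warden goes to the dry ground with crate M1.
2. Warden goes back to the marsh camp alone.
3. Warden goes to the dry ground with crate K4.
4. Warden goes back to the marsh camp alone.
5. Warden goes to the dry ground with crate R1.
6. Warden goes back to the marsh camp alone.
7. Warden goes to the dry ground with crate R7.
8. Warden goes back to the marsh camp with crate M1.
9. Warden goes to the dry ground with crate K6.
10. Warden goes back to the marsh camp alone.
11. Warden goes to the dry ground with crate K1.
12. Warden goes back to the marsh camp alone.
13. Warden goes to the dry ground with crate M2.
14. Warden goes back to the marsh camp alone.
15. Warden goes to the dry ground with crate M1.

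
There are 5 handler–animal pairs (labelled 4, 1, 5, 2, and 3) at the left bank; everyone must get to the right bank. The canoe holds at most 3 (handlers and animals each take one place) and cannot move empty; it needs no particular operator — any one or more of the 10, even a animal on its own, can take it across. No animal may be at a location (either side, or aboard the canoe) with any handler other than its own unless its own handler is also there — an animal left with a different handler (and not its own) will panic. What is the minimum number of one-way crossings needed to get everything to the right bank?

Counting alone: each trip to the right bank takes at most 3 across and each return brings at least 1 back, so after t trips out (and t−1 returns) at most 3t − (t−1) of the 10 are across; that first reaches 10 at t = 5, so at least 9 crossings are needed.
The safety rule pushes this higher. Following every safe sequence of crossings, the most of the 10 that can be at the right bank as the canoe arrives there on crossing 9 is 9 — never all 10.
So no plan with fewer than 11 crossings exists, and this one achieves 11:
1. animal 4 and handler 4 cross → the right bank.
2. handler 4 crosses ← the left bank.
3. animal 1, animal 2, and animal 5 cross → the right bank.
4. animal 4 crosses ← the left bank.
5. handler 1, handler 2, and handler 5 cross → the right bank.
6. animal 1 and handler 1 cross ← the left bank.
7. handler 1, handler 3, and handler 4 cross → the right bank.
8. animal 5 crosses ← the left bank.
9. animal 1 and animal 4 cross → the right bank.
10. animal 4 crosses ← the left bank.
11. animal 3, animal 4, and animal 5 cross → the right bank.

11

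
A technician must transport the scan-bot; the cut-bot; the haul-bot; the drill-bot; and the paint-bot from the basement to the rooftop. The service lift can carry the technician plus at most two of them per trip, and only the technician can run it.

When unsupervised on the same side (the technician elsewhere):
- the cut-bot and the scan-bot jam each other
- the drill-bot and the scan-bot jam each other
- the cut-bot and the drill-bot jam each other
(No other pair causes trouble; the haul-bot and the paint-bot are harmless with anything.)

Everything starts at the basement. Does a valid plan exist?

Yes

1. Technician goes to the rooftop with the cut-bot and the scan-bot.  [the basement: the drill-bot, the haul-bot, the paint-bot | the rooftop: the cut-bot, the scan-bot]
2. Technician goes back to the basement with the scan-bot.  [the basement: the drill-bot, the haul-bot, the paint-bot, the scan-bot | the rooftop: the cut-bot]
3. Technician goes to the rooftop with the haul-bot and the scan-bot.  [the basement: the drill-bot, the paint-bot | the rooftop: the cut-bot, the haul-bot, the scan-bot]
4. Technician goes back to the basement with the scan-bot.  [the basement: the drill-bot, the paint-bot, the scan-bot | the rooftop: the cut-bot, the haul-bot]
5. Technician goes to the rooftop with the paint-bot and the scan-bot.  [the basement: the drill-bot | the rooftop: the cut-bot, the haul-bot, the paint-bot, the scan-bot]
6. Technician goes back to the basement with the scan-bot.  [the basement: the drill-bot, the scan-bot | the rooftop: the cut-bot, the haul-bot, the paint-bot]
7. Technician goes to the rooftop with the drill-bot and the scan-bot.  [the basement: — | the rooftop: the cut-bot, the drill-bot, the haul-bot, the paint-bot, the scan-bot]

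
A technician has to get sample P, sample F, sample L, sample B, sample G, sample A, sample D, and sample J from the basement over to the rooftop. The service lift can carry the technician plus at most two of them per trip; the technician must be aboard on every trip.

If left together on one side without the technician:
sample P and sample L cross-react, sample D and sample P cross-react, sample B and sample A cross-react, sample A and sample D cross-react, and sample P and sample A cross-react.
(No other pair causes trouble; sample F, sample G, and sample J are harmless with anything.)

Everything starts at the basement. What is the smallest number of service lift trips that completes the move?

Counting alone: the technician can take at most 2 across per trip to the rooftop, so moving all 8 needs at least 4 loaded trips out, with a return between consecutive ones — at least 7 crossings.
The safety rule pushes this higher. Following every safe sequence of crossings, the most of the 8 that can be at the rooftop as the service lift arrives there on crossings 7, 9, 11 is 5, 6, 7 respectively — never all 8.
So no plan with fewer than 13 crossings exists, and this one achieves 13:
1. Technician goes to the rooftop with sample A and sample P.
2. Technician goes back to the basement with sample P.
3. Technician goes to the rooftop with sample F and sample P.
4. Technician goes back to the basement with sample P.
5. Technician goes to the rooftop with sample L and sample P.
6. Technician goes back to the basement with sample P.
7. Technician goes to the rooftop with sample G and sample P.
8. Technician goes back to the basement with sample P.
9. Technician goes to the rooftop with sample J and sample P.
10. Technician goes back to the basement with sample P.
11. Technician goes to the rooftop with sample B and sample D.
12. Technician goes back to the basement with sample A.
13. Technician goes to the rooftop with sample A and sample P.

13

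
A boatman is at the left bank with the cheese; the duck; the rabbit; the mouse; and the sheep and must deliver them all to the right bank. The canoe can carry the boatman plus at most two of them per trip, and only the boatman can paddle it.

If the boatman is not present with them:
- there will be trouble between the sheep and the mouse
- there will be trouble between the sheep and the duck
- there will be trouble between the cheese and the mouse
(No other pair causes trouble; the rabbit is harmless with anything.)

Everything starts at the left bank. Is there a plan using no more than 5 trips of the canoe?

Yes — this plan uses 5 crossings (≤ 5):
1. Boatman goes to the right bank with the cheese and the sheep.  [the left bank: the duck, the mouse, the rabbit | the right bank: the cheese, the sheep]
2. Boatman goes back to the left bank alone.  [the left bank: the duck, the mouse, the rabbit | the right bank: the cheese, the sheep]
3. Boatman goes to the right bank with the rabbit.  [the left bank: the duck, the mouse | the right bank: the cheese, the rabbit, the sheep]
4. Boatman goes back to the left bank alone.  [the left bank: the duck, the mouse | the right bank: the cheese, the rabbit, the sheep]
5. Boatman goes to the right bank with the duck and the mouse.  [the left bank: — | the right bank: the cheese, the duck, the mouse, the rabbit, the sheep]

Yes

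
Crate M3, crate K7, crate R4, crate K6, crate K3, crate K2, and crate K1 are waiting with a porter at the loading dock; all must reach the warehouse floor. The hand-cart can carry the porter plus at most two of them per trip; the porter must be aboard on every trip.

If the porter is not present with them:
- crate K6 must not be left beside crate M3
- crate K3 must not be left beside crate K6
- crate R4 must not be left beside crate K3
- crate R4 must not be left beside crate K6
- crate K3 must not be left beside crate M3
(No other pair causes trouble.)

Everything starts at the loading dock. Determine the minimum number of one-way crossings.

11

Counting alone: the porter can take at most 2 across per trip to the warehouse floor, so moving all 7 needs at least 4 loaded trips out, with a return between consecutive ones — at least 7 crossings.
The safety rule pushes this higher. Following every safe sequence of crossings, the most of the 7 that can be at the warehouse floor as the hand-cart arrives there on crossings 7, 9 is 5, 6 respectively — never all 7.
So no plan with fewer than 11 crossings exists, and this one achieves 11:
1. Porter goes to the warehouse floor with crate K3 and crate K6.
2. Porter goes back to the loading dock with crate K6.
3. Porter goes to the warehouse floor with crate M3 and crate R4.
4. Porter goes back to the loading dock with crate K3.
5. Porter goes to the warehouse floor with crate K6 and crate K7.
6. Porter goes back to the loading dock with crate K6.
7. Porter goes to the warehouse floor with crate K2 and crate K6.
8. Porter goes back to the loading dock with crate K6.
9. Porter goes to the warehouse floor with crate K1 and crate K6.
10. Porter goes back to the loading dock with crate K6.
11. Porter goes to the warehouse floor with crate K3 and crate K6.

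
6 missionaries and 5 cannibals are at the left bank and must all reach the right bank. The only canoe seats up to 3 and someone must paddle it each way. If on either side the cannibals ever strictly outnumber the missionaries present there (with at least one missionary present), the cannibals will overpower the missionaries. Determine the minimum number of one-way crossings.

Counting alone: each trip to the right bank takes at most 3 across and each return brings at least 1 back, so after t trips out (and t−1 returns) at most 3t − (t−1) of the 11 are across; that first reaches 11 at t = 5, so at least 9 crossings are needed.
The plan below uses exactly 9 crossings, so it is optimal:
1. 3 cannibals → the right bank.  (the left bank: 6M 2C; the right bank: 0M 3C)
2. 1 cannibal ← the left bank.  (the left bank: 6M 3C; the right bank: 0M 2C)
3. 3 missionaries → the right bank.  (the left bank: 3M 3C; the right bank: 3M 2C)
4. 1 missionary ← the left bank.  (the left bank: 4M 3C; the right bank: 2M 2C)
5. 2 missionaries and 1 cannibal → the right bank.  (the left bank: 2M 2C; the right bank: 4M 3C)
6. 1 missionary ← the left bank.  (the left bank: 3M 2C; the right bank: 3M 3C)
7. 2 missionaries and 1 cannibal → the right bank.  (the left bank: 1M 1C; the right bank: 5M 4C)
8. 1 missionary ← the left bank.  (the left bank: 2M 1C; the right bank: 4M 4C)
9. 2 missionaries and 1 cannibal → the right bank.  (the left bank: 0M 0C; the right bank: 6M 5C)

9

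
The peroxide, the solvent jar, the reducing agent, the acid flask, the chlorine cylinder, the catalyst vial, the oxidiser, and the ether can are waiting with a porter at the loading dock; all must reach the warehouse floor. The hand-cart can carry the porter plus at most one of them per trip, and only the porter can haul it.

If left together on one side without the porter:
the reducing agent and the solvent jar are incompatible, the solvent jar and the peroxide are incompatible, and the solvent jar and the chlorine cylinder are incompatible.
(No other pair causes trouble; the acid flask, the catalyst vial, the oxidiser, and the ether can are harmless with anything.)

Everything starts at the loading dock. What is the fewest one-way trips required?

impossible

Following every safe sequence of crossings from the start, the most of the 8 that can be at the warehouse floor as the hand-cart arrives there on crossings 1, 3, 5, 7, 9, 11 is 1, 2, 3, 4, 5, 6 respectively; the best ever achieved is 6 of 8.
From crossing 13 on, no configuration arises that was not already reachable earlier: only 144 distinct safe configurations (who is on which side, and where the hand-cart is) can ever be reached, none of them has everyone across, and every continuation just revisits them. So no valid plan exists.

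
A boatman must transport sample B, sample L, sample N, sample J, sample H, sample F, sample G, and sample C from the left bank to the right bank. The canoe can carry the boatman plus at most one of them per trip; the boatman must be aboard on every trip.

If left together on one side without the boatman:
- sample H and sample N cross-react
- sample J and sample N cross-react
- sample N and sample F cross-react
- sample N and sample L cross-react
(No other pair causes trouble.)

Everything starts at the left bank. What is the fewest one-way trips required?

impossible

Following every safe sequence of crossings from the start, the most of the 8 that can be at the right bank as the canoe arrives there on crossings 1, 3, 5, 7, 9 is 1, 2, 3, 4, 5 respectively; the best ever achieved is 5 of 8.
From crossing 11 on, no configuration arises that was not already reachable earlier: only 88 distinct safe configurations (who is on which side, and where the canoe is) can ever be reached, none of them has everyone across, and every continuation just revisits them. So no valid plan exists.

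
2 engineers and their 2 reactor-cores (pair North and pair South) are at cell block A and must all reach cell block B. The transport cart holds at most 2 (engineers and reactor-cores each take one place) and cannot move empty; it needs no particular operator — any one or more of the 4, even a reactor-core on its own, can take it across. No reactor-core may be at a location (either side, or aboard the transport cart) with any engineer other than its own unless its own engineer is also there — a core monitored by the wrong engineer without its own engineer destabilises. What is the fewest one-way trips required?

Counting alone: each trip to cell block B takes at most 2 across and each return brings at least 1 back, so after t trips out (and t−1 returns) at most 2t − (t−1) of the 4 are across; that first reaches 4 at t = 3, so at least 5 crossings are needed.
The plan below uses exactly 5 crossings, so it is optimal:
1. engineer North and reactor-core North cross → cell block B.
2. engineer North crosses ← cell block A.
3. engineer North and engineer South cross → cell block B.
4. engineer South crosses ← cell block A.
5. engineer South and reactor-core South cross → cell block B.

5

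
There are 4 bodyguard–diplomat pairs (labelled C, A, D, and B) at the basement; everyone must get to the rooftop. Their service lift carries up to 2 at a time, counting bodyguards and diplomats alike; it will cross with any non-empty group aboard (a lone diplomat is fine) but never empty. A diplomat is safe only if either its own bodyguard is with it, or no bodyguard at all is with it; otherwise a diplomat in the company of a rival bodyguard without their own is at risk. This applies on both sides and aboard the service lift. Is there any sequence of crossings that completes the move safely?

Following every safe sequence of crossings from the start, the most of the 8 that can be at the rooftop as the service lift arrives there on crossings 1, 3, 5 is 2, 3, 4 respectively; the best ever achieved is 4 of 8.
From crossing 7 on, no configuration arises that was not already reachable earlier: only 44 distinct safe configurations (who is on which side, and where the service lift is) can ever be reached, none of them has everyone across, and every continuation just revisits them. So no valid plan exists.

No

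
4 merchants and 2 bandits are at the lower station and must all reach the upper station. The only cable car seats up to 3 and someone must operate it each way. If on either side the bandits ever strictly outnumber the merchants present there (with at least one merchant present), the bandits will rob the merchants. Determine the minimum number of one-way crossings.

5

Counting alone: each trip to the upper station takes at most 3 across and each return brings at least 1 back, so after t trips out (and t−1 returns) at most 3t − (t−1) of the 6 are across; that first reaches 6 at t = 3, so at least 5 crossings are needed.
The plan below uses exactly 5 crossings, so it is optimal:
1. 2 bandits → the upper station.  (the lower station: 4M 0B; the upper station: 0M 2B)
2. 1 bandit ← the lower station.  (the lower station: 4M 1B; the upper station: 0M 1B)
3. 2 merchants and 1 bandit → the upper station.  (the lower station: 2M 0B; the upper station: 2M 2B)
4. 1 bandit ← the lower station.  (the lower station: 2M 1B; the upper station: 2M 1B)
5. 2 merchants and 1 bandit → the upper station.  (the lower station: 0M 0B; the upper station: 4M 2B)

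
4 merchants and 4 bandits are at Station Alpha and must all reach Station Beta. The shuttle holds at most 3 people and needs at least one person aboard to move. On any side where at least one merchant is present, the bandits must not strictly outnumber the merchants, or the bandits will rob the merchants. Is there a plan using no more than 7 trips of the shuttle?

No

Counting alone: each trip to Station Beta takes at most 3 across and each return brings at least 1 back, so after t trips out (and t−1 returns) at most 3t − (t−1) of the 8 are across; that first reaches 8 at t = 4, so at least 7 crossings are needed.
The safety rule pushes this higher. Following every safe sequence of crossings, the most of the 8 that can be at Station Beta as the shuttle arrives there on crossing 7 is 7 — never all 8.
So the move cannot be finished within 7 crossings. (The shortest complete plan takes 9:)
1. 2 bandits → Station Beta.  (Station Alpha: 4M 2B; Station Beta: 0M 2B)
2. 1 bandit ← Station Alpha.  (Station Alpha: 4M 3B; Station Beta: 0M 1B)
3. 3 bandits → Station Beta.  (Station Alpha: 4M 0B; Station Beta: 0M 4B)
4. 1 bandit ← Station Alpha.  (Station Alpha: 4M 1B; Station Beta: 0M 3B)
5. 3 merchants → Station Beta.  (Station Alpha: 1M 1B; Station Beta: 3M 3B)
6. 1 merchant and 1 bandit ← Station Alpha.  (Station Alpha: 2M 2B; Station Beta: 2M 2B)
7. 2 merchants → Station Beta.  (Station Alpha: 0M 2B; Station Beta: 4M 2B)
8. 1 bandit ← Station Alpha.  (Station Alpha: 0M 3B; Station Beta: 4M 1B)
9. 3 bandits → Station Beta.  (Station Alpha: 0M 0B; Station Beta: 4M 4B)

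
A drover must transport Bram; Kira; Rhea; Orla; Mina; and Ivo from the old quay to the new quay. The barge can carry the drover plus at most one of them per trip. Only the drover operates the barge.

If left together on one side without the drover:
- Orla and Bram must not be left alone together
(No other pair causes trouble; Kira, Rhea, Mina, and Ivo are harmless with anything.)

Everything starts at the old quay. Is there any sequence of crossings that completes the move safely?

Yes

1. Drover goes to the new quay with Bram.
2. Drover goes back to the old quay alone.
3. Drover goes to the new quay with Kira.
4. Drover goes back to the old quay alone.
5. Drover goes to the new quay with Rhea.
6. Drover goes back to the old quay alone.
7. Drover goes to the new quay with Mina.
8. Drover goes back to the old quay alone.
9. Drover goes to the new quay with Ivo.
10. Drover goes back to the old quay alone.
11. Drover goes to the new quay with Orla.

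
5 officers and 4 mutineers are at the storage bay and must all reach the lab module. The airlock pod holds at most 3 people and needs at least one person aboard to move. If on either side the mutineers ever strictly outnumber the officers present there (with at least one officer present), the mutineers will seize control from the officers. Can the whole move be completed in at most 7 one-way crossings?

Yes — this plan uses 7 crossings (≤ 7):
1. 3 mutineers → the lab module.  (the storage bay: 5O 1M; the lab module: 0O 3M)
2. 1 mutineer ← the storage bay.  (the storage bay: 5O 2M; the lab module: 0O 2M)
3. 3 officers → the lab module.  (the storage bay: 2O 2M; the lab module: 3O 2M)
4. 1 officer ← the storage bay.  (the storage bay: 3O 2M; the lab module: 2O 2M)
5. 2 officers and 1 mutineer → the lab module.  (the storage bay: 1O 1M; the lab module: 4O 3M)
6. 1 officer ← the storage bay.  (the storage bay: 2O 1M; the lab module: 3O 3M)
7. 2 officers and 1 mutineer → the lab module.  (the storage bay: 0O 0M; the lab module: 5O 4M)

Yes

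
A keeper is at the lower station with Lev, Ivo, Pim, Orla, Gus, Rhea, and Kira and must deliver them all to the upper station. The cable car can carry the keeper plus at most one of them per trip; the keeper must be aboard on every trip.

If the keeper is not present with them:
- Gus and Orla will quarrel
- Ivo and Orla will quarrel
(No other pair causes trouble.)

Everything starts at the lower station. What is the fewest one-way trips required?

Counting alone: the keeper can take at most 1 across per trip to the upper station, so moving all 7 needs at least 7 loaded trips out, with a return between consecutive ones — at least 13 crossings.
The safety rule pushes this higher. Following every safe sequence of crossings, the most of the 7 that can be at the upper station as the cable car arrives there on crossing 13 is 6 — never all 7.
So no plan with fewer than 15 crossings exists, and this one achieves 15:
1. Keeper goes to the upper station with Orla.
2. Keeper goes back to the lower station alone.
3. Keeper goes to the upper station with Lev.
4. Keeper goes back to the lower station alone.
5. Keeper goes to the upper station with Ivo.
6. Keeper goes back to the lower station with Orla.
7. Keeper goes to the upper station with Gus.
8. Keeper goes back to the lower station alone.
9. Keeper goes to the upper station with Pim.
10. Keeper goes back to the lower station alone.
11. Keeper goes to the upper station with Rhea.
12. Keeper goes back to the lower station alone.
13. Keeper goes to the upper station with Kira.
14. Keeper goes back to the lower station alone.
15. Keeper goes to the upper station with Orla.

15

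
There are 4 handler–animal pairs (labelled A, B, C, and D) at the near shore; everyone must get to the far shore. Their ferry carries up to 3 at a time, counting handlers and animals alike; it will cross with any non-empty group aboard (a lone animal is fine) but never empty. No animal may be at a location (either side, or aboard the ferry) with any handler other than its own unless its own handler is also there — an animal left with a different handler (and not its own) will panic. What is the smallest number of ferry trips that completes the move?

Counting alone: each trip to the far shore takes at most 3 across and each return brings at least 1 back, so after t trips out (and t−1 returns) at most 3t − (t−1) of the 8 are across; that first reaches 8 at t = 4, so at least 7 crossings are needed.
The safety rule pushes this higher. Following every safe sequence of crossings, the most of the 8 that can be at the far shore as the ferry arrives there on crossing 7 is 7 — never all 8.
So no plan with fewer than 9 crossings exists, and this one achieves 9:
1. animal A and handler A cross → the far shore.
2. handler A crosses ← the near shore.
3. animal B, handler A, and handler B cross → the far shore.
4. animal A and handler A cross ← the near shore.
5. handler A, handler C, and handler D cross → the far shore.
6. animal B crosses ← the near shore.
7. animal A and animal B cross → the far shore.
8. animal A crosses ← the near shore.
9. animal A, animal C, and animal D cross → the far shore.

9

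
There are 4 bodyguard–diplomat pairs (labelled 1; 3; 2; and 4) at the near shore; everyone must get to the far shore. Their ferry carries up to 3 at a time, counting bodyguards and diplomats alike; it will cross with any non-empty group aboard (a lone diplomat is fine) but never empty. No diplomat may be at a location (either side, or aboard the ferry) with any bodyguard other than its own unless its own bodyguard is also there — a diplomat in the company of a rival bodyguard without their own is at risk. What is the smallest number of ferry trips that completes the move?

Counting alone: each trip to the far shore takes at most 3 across and each return brings at least 1 back, so after t trips out (and t−1 returns) at most 3t − (t−1) of the 8 are across; that first reaches 8 at t = 4, so at least 7 crossings are needed.
The safety rule pushes this higher. Following every safe sequence of crossings, the most of the 8 that can be at the far shore as the ferry arrives there on crossing 7 is 7 — never all 8.
So no plan with fewer than 9 crossings exists, and this one achieves 9:
1. bodyguard 1 and diplomat 1 cross → the far shore.
2. bodyguard 1 crosses ← the near shore.
3. bodyguard 1, bodyguard 3, and diplomat 3 cross → the far shore.
4. bodyguard 1 and diplomat 1 cross ← the near shore.
5. bodyguard 1, bodyguard 2, and bodyguard 4 cross → the far shore.
6. diplomat 3 crosses ← the near shore.
7. diplomat 1 and diplomat 3 cross → the far shore.
8. diplomat 1 crosses ← the near shore.
9. diplomat 1, diplomat 2, and diplomat 4 cross → the far shore.

9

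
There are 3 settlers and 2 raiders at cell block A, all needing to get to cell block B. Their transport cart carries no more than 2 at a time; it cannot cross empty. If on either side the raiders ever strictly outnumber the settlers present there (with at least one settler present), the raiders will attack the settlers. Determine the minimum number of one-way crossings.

Counting alone: each trip to cell block B takes at most 2 across and each return brings at least 1 back, so after t trips out (and t−1 returns) at most 2t − (t−1) of the 5 are across; that first reaches 5 at t = 4, so at least 7 crossings are needed.
The plan below uses exactly 7 crossings, so it is optimal:
1. 2 raiders → cell block B.  (cell block A: 3S 0R; cell block B: 0S 2R)
2. 1 raider ← cell block A.  (cell block A: 3S 1R; cell block B: 0S 1R)
3. 2 settlers → cell block B.  (cell block A: 1S 1R; cell block B: 2S 1R)
4. 1 settler ← cell block A.  (cell block A: 2S 1R; cell block B: 1S 1R)
5. 1 settler and 1 raider → cell block B.  (cell block A: 1S 0R; cell block B: 2S 2R)
6. 1 raider ← cell block A.  (cell block A: 1S 1R; cell block B: 2S 1R)
7. 1 settler and 1 raider → cell block B.  (cell block A: 0S 0R; cell block B: 3S 2R)

7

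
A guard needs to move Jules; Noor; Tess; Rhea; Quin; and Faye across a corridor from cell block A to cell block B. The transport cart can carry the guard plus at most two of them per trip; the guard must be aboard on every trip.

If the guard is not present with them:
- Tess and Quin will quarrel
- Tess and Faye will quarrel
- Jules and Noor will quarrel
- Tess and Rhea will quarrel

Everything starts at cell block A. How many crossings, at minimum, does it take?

Counting alone: the guard can take at most 2 across per trip to cell block B, so moving all 6 needs at least 3 loaded trips out, with a return between consecutive ones — at least 5 crossings.
The safety rule pushes this higher. Following every safe sequence of crossings, the most of the 6 that can be at cell block B as the transport cart arrives there on crossing 5 is 5 — never all 6.
So no plan with fewer than 7 crossings exists, and this one achieves 7:
1. Guard goes to cell block B with Jules and Tess.
2. Guard goes back to cell block A alone.
3. Guard goes to cell block B with Rhea.
4. Guard goes back to cell block A with Tess.
5. Guard goes to cell block B with Faye and Quin.
6. Guard goes back to cell block A alone.
7. Guard goes to cell block B with Noor and Tess.

7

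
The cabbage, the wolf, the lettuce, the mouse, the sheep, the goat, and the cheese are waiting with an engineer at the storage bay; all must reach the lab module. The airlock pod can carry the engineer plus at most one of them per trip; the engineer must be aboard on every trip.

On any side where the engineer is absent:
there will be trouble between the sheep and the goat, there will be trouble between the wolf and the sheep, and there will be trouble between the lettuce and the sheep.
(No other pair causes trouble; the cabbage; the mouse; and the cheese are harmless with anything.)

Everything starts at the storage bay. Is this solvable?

No

Following every safe sequence of crossings from the start, the most of the 7 that can be at the lab module as the airlock pod arrives there on crossings 1, 3, 5, 7, 9 is 1, 2, 3, 4, 5 respectively; the best ever achieved is 5 of 7.
From crossing 11 on, no configuration arises that was not already reachable earlier: only 72 distinct safe configurations (who is on which side, and where the airlock pod is) can ever be reached, none of them has everyone across, and every continuation just revisits them. So no valid plan exists.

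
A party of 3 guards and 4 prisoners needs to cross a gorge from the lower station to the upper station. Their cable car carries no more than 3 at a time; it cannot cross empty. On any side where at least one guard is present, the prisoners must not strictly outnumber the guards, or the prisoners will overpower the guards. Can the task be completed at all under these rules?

The prisoners already outnumber the guards at the lower station before anyone moves, so the starting position itself is disallowed.

No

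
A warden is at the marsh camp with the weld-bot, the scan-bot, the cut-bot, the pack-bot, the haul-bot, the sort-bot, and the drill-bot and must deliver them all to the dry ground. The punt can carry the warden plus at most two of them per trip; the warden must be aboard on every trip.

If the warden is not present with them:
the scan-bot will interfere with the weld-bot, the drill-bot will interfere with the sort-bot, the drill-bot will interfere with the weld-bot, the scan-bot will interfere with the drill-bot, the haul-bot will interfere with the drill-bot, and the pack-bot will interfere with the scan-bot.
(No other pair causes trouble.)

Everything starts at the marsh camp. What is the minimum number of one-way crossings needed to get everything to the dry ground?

Counting alone: the warden can take at most 2 across per trip to the dry ground, so moving all 7 needs at least 4 loaded trips out, with a return between consecutive ones — at least 7 crossings.
The safety rule pushes this higher. Following every safe sequence of crossings, the most of the 7 that can be at the dry ground as the punt arrives there on crossings 7, 9 is 5, 6 respectively — never all 7.
So no plan with fewer than 11 crossings exists, and this one achieves 11:
1. Warden goes to the dry ground with the drill-bot and the scan-bot.
2. Warden goes back to the marsh camp with the scan-bot.
3. Warden goes to the dry ground with the pack-bot and the weld-bot.
4. Warden goes back to the marsh camp with the weld-bot.
5. Warden goes to the dry ground with the cut-bot and the weld-bot.
6. Warden goes back to the marsh camp with the weld-bot.
7. Warden goes to the dry ground with the haul-bot and the weld-bot.
8. Warden goes back to the marsh camp with the drill-bot.
9. Warden goes to the dry ground with the scan-bot and the sort-bot.
10. Warden goes back to the marsh camp with the scan-bot.
11. Warden goes to the dry ground with the drill-bot and the scan-bot.

11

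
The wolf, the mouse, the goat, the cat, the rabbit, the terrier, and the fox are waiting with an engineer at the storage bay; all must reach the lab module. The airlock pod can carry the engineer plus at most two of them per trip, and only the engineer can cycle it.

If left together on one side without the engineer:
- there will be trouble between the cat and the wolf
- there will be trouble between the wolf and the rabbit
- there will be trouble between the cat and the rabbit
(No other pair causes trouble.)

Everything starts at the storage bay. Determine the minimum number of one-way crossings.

Counting alone: the engineer can take at most 2 across per trip to the lab module, so moving all 7 needs at least 4 loaded trips out, with a return between consecutive ones — at least 7 crossings.
The safety rule pushes this higher. Following every safe sequence of crossings, the most of the 7 that can be at the lab module as the airlock pod arrives there on crossings 7, 9 is 5, 6 respectively — never all 7.
So no plan with fewer than 11 crossings exists, and this one achieves 11:
1. Engineer goes to the lab module with the cat and the wolf.
2. Engineer goes back to the storage bay with the wolf.
3. Engineer goes to the lab module with the mouse and the wolf.
4. Engineer goes back to the storage bay with the wolf.
5. Engineer goes to the lab module with the goat and the wolf.
6. Engineer goes back to the storage bay with the wolf.
7. Engineer goes to the lab module with the terrier and the wolf.
8. Engineer goes back to the storage bay with the wolf.
9. Engineer goes to the lab module with the fox and the wolf.
10. Engineer goes back to the storage bay with the wolf.
11. Engineer goes to the lab module with the rabbit and the wolf.

11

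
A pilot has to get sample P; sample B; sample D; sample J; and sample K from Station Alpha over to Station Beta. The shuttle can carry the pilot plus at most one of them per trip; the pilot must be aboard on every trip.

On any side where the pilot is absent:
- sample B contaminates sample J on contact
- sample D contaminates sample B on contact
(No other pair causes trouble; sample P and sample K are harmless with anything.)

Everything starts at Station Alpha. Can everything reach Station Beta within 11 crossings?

Yes

Yes — this plan uses 11 crossings (≤ 11):
1. Pilot goes to Station Beta with sample B.
2. Pilot goes back to Station Alpha alone.
3. Pilot goes to Station Beta with sample P.
4. Pilot goes back to Station Alpha alone.
5. Pilot goes to Station Beta with sample D.
6. Pilot goes back to Station Alpha with sample B.
7. Pilot goes to Station Beta with sample J.
8. Pilot goes back to Station Alpha alone.
9. Pilot goes to Station Beta with sample K.
10. Pilot goes back to Station Alpha alone.
11. Pilot goes to Station Beta with sample B.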